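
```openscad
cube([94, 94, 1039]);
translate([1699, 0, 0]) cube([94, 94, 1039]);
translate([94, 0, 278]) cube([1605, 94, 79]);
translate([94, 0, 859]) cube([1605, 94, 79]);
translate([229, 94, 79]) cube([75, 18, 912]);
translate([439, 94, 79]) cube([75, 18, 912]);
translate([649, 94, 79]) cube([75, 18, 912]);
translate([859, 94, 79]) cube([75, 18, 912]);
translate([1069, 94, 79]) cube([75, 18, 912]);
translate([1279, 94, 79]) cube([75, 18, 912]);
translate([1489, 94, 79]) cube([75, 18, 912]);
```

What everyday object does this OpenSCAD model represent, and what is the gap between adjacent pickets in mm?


A fence section. The picket gap is 135 mm.

Two posts, two rails, 7 pickets — a fence section. Span 1605 mm holds 7 pickets of 75 mm with 8 equal gaps: ⌊(1605 − 7·75) / 8⌋ = 135 mm.


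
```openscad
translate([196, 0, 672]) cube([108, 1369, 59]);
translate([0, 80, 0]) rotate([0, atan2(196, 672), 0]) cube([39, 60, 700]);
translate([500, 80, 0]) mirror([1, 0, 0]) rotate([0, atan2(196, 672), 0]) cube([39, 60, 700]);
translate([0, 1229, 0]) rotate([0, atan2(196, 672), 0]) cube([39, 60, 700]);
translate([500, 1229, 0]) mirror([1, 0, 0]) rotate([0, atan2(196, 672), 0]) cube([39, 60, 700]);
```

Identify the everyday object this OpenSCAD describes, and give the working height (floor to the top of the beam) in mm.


A sawhorse. The overall height is 731 mm.

A beam across two mirrored pairs of raked legs — a sawhorse. The beam's underside is at z = 672 (matching the legs' vertical rise in atan2(196, 672)) and the beam is 59 mm tall, so its top is at 672 + 59 = 731 mm. The raked legs top out at the beam's underside, so that is the highest point.


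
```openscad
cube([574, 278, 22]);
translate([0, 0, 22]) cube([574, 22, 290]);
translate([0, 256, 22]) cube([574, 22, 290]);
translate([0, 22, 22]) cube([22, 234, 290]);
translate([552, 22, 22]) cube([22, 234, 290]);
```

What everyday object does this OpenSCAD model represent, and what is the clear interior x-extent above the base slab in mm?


An open box. The internal width is 530 mm.

A 574×278 base slab with four walls standing on it — an open box. The base is 574 mm wide and the walls are 22 mm thick, so the internal width is 574 − 2 × 22 = 530 mm.


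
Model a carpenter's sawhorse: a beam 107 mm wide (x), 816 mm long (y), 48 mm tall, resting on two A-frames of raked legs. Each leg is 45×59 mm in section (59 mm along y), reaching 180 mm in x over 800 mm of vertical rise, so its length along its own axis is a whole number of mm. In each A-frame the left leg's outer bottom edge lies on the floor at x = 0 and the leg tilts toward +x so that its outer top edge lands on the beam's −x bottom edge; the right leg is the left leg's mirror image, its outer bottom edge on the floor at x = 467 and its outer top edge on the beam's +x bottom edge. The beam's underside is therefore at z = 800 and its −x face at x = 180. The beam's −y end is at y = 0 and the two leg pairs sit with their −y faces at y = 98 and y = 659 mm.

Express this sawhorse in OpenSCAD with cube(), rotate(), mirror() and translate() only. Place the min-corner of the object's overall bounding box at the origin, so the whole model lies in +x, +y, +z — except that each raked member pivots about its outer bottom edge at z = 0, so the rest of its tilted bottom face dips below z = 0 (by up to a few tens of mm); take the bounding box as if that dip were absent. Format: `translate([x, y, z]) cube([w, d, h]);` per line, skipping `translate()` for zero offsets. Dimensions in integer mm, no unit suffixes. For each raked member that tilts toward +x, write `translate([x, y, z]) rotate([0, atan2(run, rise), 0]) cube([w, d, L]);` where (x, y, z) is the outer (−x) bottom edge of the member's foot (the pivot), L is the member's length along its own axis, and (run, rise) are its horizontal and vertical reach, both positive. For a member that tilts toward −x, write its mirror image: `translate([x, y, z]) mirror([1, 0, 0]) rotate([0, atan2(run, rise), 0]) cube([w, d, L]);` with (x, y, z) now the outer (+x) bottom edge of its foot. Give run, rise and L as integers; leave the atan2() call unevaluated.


translate([180, 0, 800]) cube([107, 816, 48]);
translate([0, 98, 0]) rotate([0, atan2(180, 800), 0]) cube([45, 59, 820]);
translate([467, 98, 0]) mirror([1, 0, 0]) rotate([0, atan2(180, 800), 0]) cube([45, 59, 820]);
translate([0, 659, 0]) rotate([0, atan2(180, 800), 0]) cube([45, 59, 820]);
translate([467, 659, 0]) mirror([1, 0, 0]) rotate([0, atan2(180, 800), 0]) cube([45, 59, 820]);


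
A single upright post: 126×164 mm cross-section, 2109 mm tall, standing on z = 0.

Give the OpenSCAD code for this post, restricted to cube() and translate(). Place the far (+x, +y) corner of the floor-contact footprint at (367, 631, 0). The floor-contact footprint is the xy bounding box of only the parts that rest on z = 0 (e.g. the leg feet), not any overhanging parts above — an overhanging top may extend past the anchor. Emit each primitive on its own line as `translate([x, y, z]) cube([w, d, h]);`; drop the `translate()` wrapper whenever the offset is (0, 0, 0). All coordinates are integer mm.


translate([241, 467, 0]) cube([126, 164, 2109]);


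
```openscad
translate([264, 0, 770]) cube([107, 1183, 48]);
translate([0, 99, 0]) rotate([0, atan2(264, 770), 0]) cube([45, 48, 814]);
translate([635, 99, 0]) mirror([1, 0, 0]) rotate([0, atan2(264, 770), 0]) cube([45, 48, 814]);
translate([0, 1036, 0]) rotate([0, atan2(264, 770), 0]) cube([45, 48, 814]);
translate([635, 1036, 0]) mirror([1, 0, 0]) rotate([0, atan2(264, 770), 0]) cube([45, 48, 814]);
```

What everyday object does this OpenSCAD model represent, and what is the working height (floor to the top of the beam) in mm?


A sawhorse. The overall height is 818 mm.

A beam across two mirrored pairs of raked legs — a sawhorse. The beam's underside is at z = 770 (matching the legs' vertical rise in atan2(264, 770)) and the beam is 48 mm tall, so its top is at 770 + 48 = 818 mm. The raked legs top out at the beam's underside, so that is the highest point.


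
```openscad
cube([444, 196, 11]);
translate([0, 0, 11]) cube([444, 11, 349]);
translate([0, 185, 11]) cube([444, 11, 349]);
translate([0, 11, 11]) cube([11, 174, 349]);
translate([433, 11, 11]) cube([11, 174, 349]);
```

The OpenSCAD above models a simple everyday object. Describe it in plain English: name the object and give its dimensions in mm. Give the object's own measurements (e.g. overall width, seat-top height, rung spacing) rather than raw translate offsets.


An open-topped rectangular box: outside dimensions 444×196×360 mm, with a uniform wall and base thickness of 11 mm. The base is a full 444×196 slab on the floor; four walls sit on top of the base. The front and back walls (the −y and +y sides) span the full width; the two side walls fit between them.


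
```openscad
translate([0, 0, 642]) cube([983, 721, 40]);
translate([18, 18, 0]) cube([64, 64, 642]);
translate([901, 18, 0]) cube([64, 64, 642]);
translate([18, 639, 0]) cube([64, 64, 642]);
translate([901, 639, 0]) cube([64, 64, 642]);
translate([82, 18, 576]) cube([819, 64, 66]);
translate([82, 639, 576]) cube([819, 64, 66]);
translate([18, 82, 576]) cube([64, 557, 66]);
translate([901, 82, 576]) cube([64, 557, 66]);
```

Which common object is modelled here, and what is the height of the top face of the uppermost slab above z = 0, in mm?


A table. The table height is 682 mm.

A 983×721×40 slab sits at z = 642 on four 64 mm square posts — a table. The top surface is at 642 + 40 = 682 mm.


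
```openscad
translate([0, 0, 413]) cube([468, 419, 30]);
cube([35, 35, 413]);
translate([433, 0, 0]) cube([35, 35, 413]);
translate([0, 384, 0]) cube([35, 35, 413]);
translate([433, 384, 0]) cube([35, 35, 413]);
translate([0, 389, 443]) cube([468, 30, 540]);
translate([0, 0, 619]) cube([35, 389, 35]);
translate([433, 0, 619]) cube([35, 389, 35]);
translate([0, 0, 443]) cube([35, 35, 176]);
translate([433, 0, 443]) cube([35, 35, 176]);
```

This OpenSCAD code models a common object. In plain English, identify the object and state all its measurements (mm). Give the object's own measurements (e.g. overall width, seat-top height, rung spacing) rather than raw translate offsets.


A chair. The seat is a 468×419×30 mm slab with its top at z = 443 mm, on four 35×35 mm corner legs (flush with the seat edges, standing on z = 0). A flat backrest 30 mm thick, 540 mm tall, spans the full seat width and rises from the seat top along its +y edge, rear face flush with the rear of the seat. Two armrests of 35×35 mm section run along each side from the seat's front edge to the front of the backrest, top faces 211 mm above the seat top and outer faces flush with the seat's x-edges; a 35×35 mm post under the front of each armrest stands on the seat at the front corner.


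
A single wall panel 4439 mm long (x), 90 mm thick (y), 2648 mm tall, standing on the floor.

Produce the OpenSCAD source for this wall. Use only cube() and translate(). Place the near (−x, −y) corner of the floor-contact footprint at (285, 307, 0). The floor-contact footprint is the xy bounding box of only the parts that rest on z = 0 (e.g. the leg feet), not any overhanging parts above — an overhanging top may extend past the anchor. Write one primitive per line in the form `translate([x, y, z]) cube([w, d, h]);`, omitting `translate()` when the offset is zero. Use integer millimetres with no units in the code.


translate([285, 307, 0]) cube([4439, 90, 2648]);


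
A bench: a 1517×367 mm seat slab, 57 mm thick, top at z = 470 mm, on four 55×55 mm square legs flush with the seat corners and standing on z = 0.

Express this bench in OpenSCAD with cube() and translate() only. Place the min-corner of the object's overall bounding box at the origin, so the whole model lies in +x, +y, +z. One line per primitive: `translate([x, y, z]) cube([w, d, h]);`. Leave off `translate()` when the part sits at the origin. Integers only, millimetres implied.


// leg_h = 470 − 57 = 413
translate([0, 0, 413]) cube([1517, 367, 57]);
cube([55, 55, 413]);
translate([0, 312, 0]) cube([55, 55, 413]);
translate([1462, 0, 0]) cube([55, 55, 413]);
translate([1462, 312, 0]) cube([55, 55, 413]);


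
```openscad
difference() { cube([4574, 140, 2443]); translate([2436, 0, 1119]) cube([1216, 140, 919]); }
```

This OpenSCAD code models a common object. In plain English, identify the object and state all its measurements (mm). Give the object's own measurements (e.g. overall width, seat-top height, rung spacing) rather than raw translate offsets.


A wall 4574 mm long (x), 140 mm thick (y), 2443 mm tall, with a rectangular window opening cut through it. The opening is 1216 mm wide and 919 mm tall; its sill is at z = 1119 mm and its near (−x) edge is 2436 mm from the wall's −x end. The opening passes through the full wall thickness.


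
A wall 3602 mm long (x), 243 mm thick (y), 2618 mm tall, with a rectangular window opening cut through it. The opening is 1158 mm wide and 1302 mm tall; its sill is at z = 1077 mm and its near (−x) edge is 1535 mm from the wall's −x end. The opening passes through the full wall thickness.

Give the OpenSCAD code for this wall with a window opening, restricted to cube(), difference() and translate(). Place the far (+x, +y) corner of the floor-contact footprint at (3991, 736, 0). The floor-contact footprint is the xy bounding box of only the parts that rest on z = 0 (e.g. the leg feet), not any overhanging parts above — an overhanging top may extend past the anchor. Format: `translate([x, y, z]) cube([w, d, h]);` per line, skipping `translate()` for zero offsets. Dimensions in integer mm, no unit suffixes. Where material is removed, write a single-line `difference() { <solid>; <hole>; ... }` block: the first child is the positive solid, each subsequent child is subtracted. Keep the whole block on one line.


difference() { translate([389, 493, 0]) cube([3602, 243, 2618]); translate([1924, 493, 1077]) cube([1158, 243, 1302]); }


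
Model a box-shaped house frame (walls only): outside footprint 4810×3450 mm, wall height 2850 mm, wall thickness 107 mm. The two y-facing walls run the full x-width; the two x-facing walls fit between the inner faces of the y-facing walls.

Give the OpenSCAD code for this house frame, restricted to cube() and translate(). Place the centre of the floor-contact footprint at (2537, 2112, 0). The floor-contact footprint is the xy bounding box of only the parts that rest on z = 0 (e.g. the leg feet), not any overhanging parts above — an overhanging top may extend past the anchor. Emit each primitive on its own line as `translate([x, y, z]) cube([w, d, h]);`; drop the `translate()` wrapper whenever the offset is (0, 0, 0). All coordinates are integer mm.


translate([132, 387, 0]) cube([4810, 107, 2850]);
translate([132, 3730, 0]) cube([4810, 107, 2850]);
translate([132, 494, 0]) cube([107, 3236, 2850]);
translate([4835, 494, 0]) cube([107, 3236, 2850]);


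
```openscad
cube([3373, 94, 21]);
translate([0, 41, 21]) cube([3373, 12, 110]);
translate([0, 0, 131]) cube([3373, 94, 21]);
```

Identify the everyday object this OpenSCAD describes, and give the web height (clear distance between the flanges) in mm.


An I-beam. The web height is 110 mm.

Two wide flanges with a thin centred web — an I-beam. Overall 152 mm minus two 21 mm flanges gives a web of 152 − 2·21 = 110 mm.


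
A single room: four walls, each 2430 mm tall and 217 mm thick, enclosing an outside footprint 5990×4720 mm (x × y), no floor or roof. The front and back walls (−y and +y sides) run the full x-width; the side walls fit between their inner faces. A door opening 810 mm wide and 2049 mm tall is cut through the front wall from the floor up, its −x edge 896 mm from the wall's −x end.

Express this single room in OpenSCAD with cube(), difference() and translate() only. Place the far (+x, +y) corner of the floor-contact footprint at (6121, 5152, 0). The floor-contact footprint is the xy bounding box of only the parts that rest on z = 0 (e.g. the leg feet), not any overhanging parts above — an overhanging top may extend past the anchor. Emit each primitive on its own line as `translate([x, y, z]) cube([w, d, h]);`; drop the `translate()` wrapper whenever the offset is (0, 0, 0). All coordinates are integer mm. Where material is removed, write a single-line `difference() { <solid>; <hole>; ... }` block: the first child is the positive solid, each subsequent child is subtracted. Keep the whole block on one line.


difference() { translate([131, 432, 0]) cube([5990, 217, 2430]); translate([1027, 432, 0]) cube([810, 217, 2049]); }
translate([131, 4935, 0]) cube([5990, 217, 2430]);
translate([131, 649, 0]) cube([217, 4286, 2430]);
translate([5904, 649, 0]) cube([217, 4286, 2430]);


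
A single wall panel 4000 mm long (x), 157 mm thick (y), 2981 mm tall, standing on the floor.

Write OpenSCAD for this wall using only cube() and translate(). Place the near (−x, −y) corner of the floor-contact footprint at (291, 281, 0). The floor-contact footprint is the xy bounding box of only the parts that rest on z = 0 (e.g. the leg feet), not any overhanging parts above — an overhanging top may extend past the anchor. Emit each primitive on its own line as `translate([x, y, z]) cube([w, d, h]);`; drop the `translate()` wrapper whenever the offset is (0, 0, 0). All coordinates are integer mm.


translate([291, 281, 0]) cube([4000, 157, 2981]);


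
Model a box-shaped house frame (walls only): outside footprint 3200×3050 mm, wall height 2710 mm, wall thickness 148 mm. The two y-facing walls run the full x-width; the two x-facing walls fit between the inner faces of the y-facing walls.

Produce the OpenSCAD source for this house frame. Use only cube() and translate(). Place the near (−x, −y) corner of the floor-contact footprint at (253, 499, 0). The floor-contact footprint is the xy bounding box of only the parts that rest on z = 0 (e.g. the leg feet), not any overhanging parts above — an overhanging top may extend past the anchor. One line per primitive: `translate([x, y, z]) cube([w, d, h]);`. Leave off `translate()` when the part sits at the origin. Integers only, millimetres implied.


translate([253, 499, 0]) cube([3200, 148, 2710]);
translate([253, 3401, 0]) cube([3200, 148, 2710]);
translate([253, 647, 0]) cube([148, 2754, 2710]);
translate([3305, 647, 0]) cube([148, 2754, 2710]);


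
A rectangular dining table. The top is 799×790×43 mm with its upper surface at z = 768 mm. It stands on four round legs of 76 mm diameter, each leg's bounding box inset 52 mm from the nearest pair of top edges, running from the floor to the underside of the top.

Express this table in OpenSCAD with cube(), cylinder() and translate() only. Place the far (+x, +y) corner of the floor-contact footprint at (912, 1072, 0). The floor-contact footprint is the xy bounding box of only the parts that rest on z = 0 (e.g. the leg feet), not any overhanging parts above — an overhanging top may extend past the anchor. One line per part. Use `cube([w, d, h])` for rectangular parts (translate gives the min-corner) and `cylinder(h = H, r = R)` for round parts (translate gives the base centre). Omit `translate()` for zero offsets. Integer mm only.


translate([165, 334, 725]) cube([799, 790, 43]);
translate([255, 424, 0]) cylinder(h = 725, r = 38);
translate([874, 424, 0]) cylinder(h = 725, r = 38);
translate([255, 1034, 0]) cylinder(h = 725, r = 38);
translate([874, 1034, 0]) cylinder(h = 725, r = 38);


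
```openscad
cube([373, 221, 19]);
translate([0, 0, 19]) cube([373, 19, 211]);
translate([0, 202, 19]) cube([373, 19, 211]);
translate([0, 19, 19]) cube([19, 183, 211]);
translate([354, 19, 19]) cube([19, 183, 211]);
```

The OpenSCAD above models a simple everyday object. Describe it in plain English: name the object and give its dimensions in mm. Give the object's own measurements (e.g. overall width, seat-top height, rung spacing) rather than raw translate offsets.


An open-topped rectangular box: outside dimensions 373×221×230 mm, with a uniform wall and base thickness of 19 mm. The base is a full 373×221 slab on the floor; four walls sit on top of the base. The front and back walls (the −y and +y sides) span the full width; the two side walls fit between them.


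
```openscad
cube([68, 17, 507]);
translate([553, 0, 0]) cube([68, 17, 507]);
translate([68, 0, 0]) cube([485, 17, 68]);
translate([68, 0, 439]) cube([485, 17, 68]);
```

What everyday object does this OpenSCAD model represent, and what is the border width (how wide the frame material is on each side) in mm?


A picture frame. The border width is 68 mm.

Four thin pieces enclosing a rectangular opening — a picture frame. The two full-height stiles are 507 mm tall; the top rail sits at z = 439 and is 68 mm tall, so the border above the opening is 507 − 439 = 68 mm, matching the stile x-width.


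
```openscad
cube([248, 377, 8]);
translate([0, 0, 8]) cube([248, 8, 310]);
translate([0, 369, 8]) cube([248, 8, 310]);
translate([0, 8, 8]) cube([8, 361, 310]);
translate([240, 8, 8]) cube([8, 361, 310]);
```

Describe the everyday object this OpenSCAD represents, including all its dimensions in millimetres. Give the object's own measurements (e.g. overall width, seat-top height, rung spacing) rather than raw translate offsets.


An open-topped rectangular box: outside dimensions 248×377×318 mm, with a uniform wall and base thickness of 8 mm. The base is a full 248×377 slab on the floor; four walls sit on top of the base. The front and back walls (the −y and +y sides) span the full width; the two side walls fit between them.


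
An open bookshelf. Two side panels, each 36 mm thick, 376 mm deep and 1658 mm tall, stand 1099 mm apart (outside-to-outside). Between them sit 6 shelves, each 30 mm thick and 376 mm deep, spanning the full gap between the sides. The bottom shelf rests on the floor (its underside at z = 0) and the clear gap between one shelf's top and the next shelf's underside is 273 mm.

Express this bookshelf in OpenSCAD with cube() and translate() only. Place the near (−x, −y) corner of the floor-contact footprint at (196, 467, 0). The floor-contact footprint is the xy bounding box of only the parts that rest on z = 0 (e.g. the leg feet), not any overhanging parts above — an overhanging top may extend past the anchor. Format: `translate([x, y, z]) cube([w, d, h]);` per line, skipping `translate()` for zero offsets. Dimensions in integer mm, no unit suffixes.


translate([196, 467, 0]) cube([36, 376, 1658]);
translate([1259, 467, 0]) cube([36, 376, 1658]);
translate([232, 467, 0]) cube([1027, 376, 30]);
translate([232, 467, 303]) cube([1027, 376, 30]);
translate([232, 467, 606]) cube([1027, 376, 30]);
translate([232, 467, 909]) cube([1027, 376, 30]);
translate([232, 467, 1212]) cube([1027, 376, 30]);
translate([232, 467, 1515]) cube([1027, 376, 30]);


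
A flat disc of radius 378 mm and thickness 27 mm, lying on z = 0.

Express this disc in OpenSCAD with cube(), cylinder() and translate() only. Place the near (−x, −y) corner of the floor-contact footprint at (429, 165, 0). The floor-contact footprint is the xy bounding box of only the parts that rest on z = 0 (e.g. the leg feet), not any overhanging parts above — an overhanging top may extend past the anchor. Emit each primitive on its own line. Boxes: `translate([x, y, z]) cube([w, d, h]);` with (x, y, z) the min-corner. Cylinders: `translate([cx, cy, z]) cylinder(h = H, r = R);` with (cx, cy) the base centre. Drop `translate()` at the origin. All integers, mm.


translate([807, 543, 0]) cylinder(h = 27, r = 378);


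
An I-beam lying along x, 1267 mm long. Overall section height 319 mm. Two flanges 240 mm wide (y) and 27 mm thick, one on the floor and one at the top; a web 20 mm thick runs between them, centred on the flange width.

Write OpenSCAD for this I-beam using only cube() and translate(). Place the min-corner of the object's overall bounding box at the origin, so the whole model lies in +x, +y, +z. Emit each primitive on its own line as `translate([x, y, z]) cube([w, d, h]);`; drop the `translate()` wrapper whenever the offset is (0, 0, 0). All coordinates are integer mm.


cube([1267, 240, 27]);
translate([0, 110, 27]) cube([1267, 20, 265]);
translate([0, 0, 292]) cube([1267, 240, 27]);


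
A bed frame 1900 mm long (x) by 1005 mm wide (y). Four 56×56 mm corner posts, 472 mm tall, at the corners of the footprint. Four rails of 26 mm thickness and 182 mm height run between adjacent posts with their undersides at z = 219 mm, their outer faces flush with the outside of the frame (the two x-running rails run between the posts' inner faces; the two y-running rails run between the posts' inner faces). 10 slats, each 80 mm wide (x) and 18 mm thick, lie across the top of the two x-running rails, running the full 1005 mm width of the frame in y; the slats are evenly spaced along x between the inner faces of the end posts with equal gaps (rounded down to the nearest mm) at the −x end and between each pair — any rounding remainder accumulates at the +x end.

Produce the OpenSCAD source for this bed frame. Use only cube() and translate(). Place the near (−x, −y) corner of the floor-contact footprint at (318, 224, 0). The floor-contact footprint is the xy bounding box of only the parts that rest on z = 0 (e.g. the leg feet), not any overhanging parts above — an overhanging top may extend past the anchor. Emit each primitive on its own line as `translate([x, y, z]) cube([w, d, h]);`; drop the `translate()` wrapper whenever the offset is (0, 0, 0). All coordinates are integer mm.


translate([318, 224, 0]) cube([56, 56, 472]);
translate([318, 1173, 0]) cube([56, 56, 472]);
translate([2162, 224, 0]) cube([56, 56, 472]);
translate([2162, 1173, 0]) cube([56, 56, 472]);
translate([374, 224, 219]) cube([1788, 26, 182]);
translate([374, 1203, 219]) cube([1788, 26, 182]);
translate([318, 280, 219]) cube([26, 893, 182]);
translate([2192, 280, 219]) cube([26, 893, 182]);
translate([463, 224, 401]) cube([80, 1005, 18]);
translate([632, 224, 401]) cube([80, 1005, 18]);
translate([801, 224, 401]) cube([80, 1005, 18]);
translate([970, 224, 401]) cube([80, 1005, 18]);
translate([1139, 224, 401]) cube([80, 1005, 18]);
translate([1308, 224, 401]) cube([80, 1005, 18]);
translate([1477, 224, 401]) cube([80, 1005, 18]);
translate([1646, 224, 401]) cube([80, 1005, 18]);
translate([1815, 224, 401]) cube([80, 1005, 18]);
translate([1984, 224, 401]) cube([80, 1005, 18]);


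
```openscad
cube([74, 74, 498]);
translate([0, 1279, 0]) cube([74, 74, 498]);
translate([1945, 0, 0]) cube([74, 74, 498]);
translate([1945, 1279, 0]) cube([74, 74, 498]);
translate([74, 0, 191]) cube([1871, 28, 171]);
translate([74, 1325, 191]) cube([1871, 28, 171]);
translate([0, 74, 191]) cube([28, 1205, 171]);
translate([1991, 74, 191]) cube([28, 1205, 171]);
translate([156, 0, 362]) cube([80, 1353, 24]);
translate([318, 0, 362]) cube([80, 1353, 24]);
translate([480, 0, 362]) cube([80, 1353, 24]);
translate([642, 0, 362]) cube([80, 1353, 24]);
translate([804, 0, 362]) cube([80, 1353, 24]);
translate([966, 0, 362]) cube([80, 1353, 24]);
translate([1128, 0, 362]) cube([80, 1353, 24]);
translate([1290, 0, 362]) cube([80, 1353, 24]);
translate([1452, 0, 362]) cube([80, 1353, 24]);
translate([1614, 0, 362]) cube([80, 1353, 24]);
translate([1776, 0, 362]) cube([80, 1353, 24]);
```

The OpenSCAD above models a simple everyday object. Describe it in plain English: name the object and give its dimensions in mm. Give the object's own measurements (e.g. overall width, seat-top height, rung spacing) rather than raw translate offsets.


A bed frame 2019 mm long (x) by 1353 mm wide (y). Four 74×74 mm corner posts, 498 mm tall, at the corners of the footprint. Four rails of 28 mm thickness and 171 mm height run between adjacent posts with their undersides at z = 191 mm, their outer faces flush with the outside of the frame (the two x-running rails run between the posts' inner faces; the two y-running rails run between the posts' inner faces). 11 slats, each 80 mm wide (x) and 24 mm thick, lie across the top of the two x-running rails, running the full 1353 mm width of the frame in y; along x they sit between the end posts with a 82 mm gap after the −x posts and between neighbouring slats, leaving 89 mm before the +x posts.


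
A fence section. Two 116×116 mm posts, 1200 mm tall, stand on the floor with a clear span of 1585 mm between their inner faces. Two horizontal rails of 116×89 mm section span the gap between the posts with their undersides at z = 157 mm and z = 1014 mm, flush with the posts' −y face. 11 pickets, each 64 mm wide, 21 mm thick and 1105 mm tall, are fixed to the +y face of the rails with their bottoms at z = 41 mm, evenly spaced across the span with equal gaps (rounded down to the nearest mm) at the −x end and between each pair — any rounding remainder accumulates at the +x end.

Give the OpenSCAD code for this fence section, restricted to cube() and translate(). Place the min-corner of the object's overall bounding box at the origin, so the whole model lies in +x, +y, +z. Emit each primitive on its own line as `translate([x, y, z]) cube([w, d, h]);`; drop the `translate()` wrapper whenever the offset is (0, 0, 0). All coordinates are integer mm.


cube([116, 116, 1200]);
translate([1701, 0, 0]) cube([116, 116, 1200]);
translate([116, 0, 157]) cube([1585, 116, 89]);
translate([116, 0, 1014]) cube([1585, 116, 89]);
translate([189, 116, 41]) cube([64, 21, 1105]);
translate([326, 116, 41]) cube([64, 21, 1105]);
translate([463, 116, 41]) cube([64, 21, 1105]);
translate([600, 116, 41]) cube([64, 21, 1105]);
translate([737, 116, 41]) cube([64, 21, 1105]);
translate([874, 116, 41]) cube([64, 21, 1105]);
translate([1011, 116, 41]) cube([64, 21, 1105]);
translate([1148, 116, 41]) cube([64, 21, 1105]);
translate([1285, 116, 41]) cube([64, 21, 1105]);
translate([1422, 116, 41]) cube([64, 21, 1105]);
translate([1559, 116, 41]) cube([64, 21, 1105]);


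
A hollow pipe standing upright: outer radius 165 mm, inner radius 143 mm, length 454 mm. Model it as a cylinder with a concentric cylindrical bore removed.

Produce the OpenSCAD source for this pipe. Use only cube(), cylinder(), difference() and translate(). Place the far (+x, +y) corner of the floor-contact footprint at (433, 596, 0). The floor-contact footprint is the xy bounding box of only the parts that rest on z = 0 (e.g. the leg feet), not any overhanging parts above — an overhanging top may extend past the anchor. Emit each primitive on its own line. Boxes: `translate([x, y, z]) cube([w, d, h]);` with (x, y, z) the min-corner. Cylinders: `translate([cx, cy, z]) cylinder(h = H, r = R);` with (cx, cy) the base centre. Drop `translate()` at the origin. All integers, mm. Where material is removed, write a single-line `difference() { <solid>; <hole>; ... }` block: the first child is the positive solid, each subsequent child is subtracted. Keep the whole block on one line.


difference() { translate([268, 431, 0]) cylinder(h = 454, r = 165); translate([268, 431, 0]) cylinder(h = 454, r = 143); }


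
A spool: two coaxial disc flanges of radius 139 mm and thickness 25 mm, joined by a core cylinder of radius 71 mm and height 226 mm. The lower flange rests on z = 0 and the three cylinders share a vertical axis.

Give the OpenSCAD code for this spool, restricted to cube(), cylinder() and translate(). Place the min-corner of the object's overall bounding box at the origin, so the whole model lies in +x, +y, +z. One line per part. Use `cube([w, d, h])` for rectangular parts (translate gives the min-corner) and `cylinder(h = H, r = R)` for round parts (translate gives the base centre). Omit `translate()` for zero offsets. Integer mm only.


translate([139, 139, 0]) cylinder(h = 25, r = 139);
translate([139, 139, 25]) cylinder(h = 226, r = 71);
translate([139, 139, 251]) cylinder(h = 25, r = 139);


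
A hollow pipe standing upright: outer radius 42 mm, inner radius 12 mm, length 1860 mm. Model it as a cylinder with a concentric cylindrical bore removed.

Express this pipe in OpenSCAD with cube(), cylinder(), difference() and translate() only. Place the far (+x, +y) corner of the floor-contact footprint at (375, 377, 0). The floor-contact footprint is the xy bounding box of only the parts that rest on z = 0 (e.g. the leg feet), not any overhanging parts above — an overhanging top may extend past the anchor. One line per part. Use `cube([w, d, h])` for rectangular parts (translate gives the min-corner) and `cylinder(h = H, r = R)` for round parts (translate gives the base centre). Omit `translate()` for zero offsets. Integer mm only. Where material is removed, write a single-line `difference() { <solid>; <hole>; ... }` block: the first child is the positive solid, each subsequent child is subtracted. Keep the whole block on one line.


difference() { translate([333, 335, 0]) cylinder(h = 1860, r = 42); translate([333, 335, 0]) cylinder(h = 1860, r = 12); }


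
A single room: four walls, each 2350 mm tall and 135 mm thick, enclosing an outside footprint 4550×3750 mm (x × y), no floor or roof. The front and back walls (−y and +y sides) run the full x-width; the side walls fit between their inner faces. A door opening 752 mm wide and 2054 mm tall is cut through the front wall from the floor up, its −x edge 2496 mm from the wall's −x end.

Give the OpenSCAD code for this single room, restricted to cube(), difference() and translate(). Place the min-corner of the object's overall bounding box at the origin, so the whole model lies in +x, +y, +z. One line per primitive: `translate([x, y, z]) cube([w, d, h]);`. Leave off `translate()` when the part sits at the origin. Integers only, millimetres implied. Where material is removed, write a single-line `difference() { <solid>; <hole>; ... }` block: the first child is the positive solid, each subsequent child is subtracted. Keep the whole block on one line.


difference() { cube([4550, 135, 2350]); translate([2496, 0, 0]) cube([752, 135, 2054]); }
translate([0, 3615, 0]) cube([4550, 135, 2350]);
translate([0, 135, 0]) cube([135, 3480, 2350]);
translate([4415, 135, 0]) cube([135, 3480, 2350]);


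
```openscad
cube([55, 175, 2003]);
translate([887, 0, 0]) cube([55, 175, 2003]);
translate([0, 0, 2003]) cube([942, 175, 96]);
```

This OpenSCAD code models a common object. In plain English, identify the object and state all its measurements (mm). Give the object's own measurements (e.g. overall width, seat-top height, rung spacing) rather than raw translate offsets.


A door frame. The clear opening is 832 mm wide and 2003 mm high. Two 55 mm wide jambs, 175 mm deep, stand either side of the opening from the floor to the top of the opening. A 96 mm thick head sits across the top of both jambs, spanning the full outside width of the frame.


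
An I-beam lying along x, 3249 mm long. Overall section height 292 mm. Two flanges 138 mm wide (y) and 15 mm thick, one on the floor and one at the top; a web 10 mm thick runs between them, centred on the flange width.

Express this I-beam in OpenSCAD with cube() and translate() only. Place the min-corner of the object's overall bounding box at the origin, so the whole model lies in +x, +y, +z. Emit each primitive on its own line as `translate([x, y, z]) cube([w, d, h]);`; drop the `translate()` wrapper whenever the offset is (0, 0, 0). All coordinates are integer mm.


cube([3249, 138, 15]);
translate([0, 64, 15]) cube([3249, 10, 262]);
translate([0, 0, 277]) cube([3249, 138, 15]);


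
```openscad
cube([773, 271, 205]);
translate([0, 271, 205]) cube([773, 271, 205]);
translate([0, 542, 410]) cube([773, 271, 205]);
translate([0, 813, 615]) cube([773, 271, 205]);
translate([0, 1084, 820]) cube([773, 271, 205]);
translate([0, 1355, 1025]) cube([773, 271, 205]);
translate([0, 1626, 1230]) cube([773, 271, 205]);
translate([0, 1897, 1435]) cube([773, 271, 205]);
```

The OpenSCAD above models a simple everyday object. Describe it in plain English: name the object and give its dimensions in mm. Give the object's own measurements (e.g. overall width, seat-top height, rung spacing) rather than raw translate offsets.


A straight staircase of 8 solid steps. Each step is 773 mm wide (x), 271 mm deep (y, the going) and 205 mm tall (the rise). The first step rests on the floor; each subsequent step sits one going further in +y and one rise higher in +z, directly behind and above the previous step with no overlap.


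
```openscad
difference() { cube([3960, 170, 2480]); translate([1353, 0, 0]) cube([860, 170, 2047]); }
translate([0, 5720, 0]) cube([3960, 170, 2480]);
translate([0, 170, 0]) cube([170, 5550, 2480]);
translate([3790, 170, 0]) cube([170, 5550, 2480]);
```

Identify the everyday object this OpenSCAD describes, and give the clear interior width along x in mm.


A single room. The interior width is 3620 mm.

Four walls enclosing a rectangle with a door in the front wall — a room. Outside width 3960 minus two 170 mm walls gives 3620 mm.


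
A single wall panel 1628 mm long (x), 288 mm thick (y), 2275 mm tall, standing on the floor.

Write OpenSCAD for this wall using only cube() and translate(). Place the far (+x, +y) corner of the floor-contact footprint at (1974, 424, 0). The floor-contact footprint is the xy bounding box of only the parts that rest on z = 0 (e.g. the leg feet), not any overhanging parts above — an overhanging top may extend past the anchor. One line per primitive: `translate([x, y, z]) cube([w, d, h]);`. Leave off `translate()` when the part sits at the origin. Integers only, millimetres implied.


translate([346, 136, 0]) cube([1628, 288, 2275]);


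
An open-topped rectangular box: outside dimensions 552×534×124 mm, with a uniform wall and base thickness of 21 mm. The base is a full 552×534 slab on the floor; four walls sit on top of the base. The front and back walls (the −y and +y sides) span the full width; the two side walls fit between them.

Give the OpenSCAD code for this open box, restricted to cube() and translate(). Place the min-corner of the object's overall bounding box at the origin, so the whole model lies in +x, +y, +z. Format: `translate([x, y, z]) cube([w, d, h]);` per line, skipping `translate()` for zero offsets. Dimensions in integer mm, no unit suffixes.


cube([552, 534, 21]);
translate([0, 0, 21]) cube([552, 21, 103]);
translate([0, 513, 21]) cube([552, 21, 103]);
translate([0, 21, 21]) cube([21, 492, 103]);
translate([531, 21, 21]) cube([21, 492, 103]);


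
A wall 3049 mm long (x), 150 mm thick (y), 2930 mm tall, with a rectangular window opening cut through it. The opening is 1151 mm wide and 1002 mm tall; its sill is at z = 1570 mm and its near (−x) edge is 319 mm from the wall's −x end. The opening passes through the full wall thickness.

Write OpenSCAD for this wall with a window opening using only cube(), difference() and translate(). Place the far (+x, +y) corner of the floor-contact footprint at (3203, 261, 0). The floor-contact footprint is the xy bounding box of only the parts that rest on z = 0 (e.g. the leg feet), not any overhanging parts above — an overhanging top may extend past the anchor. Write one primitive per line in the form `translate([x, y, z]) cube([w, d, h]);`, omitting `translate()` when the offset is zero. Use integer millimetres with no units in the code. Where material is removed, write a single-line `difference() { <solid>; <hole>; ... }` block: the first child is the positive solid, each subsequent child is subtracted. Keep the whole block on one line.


difference() { translate([154, 111, 0]) cube([3049, 150, 2930]); translate([473, 111, 1570]) cube([1151, 150, 1002]); }


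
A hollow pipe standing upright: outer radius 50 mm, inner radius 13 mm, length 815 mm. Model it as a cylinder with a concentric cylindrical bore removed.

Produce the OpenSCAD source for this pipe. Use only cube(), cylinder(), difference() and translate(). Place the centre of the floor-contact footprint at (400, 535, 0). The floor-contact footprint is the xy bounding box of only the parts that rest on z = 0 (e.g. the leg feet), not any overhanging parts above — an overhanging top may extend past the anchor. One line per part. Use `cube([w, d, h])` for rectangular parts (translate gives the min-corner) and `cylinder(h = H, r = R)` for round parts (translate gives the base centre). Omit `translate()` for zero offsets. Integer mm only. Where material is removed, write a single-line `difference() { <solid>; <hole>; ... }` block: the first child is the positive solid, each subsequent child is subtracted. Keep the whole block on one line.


difference() { translate([400, 535, 0]) cylinder(h = 815, r = 50); translate([400, 535, 0]) cylinder(h = 815, r = 13); }


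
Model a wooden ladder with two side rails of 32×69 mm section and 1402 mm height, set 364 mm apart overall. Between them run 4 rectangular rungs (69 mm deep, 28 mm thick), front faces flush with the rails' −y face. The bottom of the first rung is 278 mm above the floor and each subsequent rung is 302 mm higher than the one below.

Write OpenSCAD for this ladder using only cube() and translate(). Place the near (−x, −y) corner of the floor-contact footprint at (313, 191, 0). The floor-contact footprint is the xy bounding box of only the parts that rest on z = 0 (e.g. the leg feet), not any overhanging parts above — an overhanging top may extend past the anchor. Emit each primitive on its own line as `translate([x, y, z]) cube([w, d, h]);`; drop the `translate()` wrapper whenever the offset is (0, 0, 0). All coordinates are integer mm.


translate([313, 191, 0]) cube([32, 69, 1402]);
translate([645, 191, 0]) cube([32, 69, 1402]);
translate([345, 191, 278]) cube([300, 69, 28]);
translate([345, 191, 580]) cube([300, 69, 28]);
translate([345, 191, 882]) cube([300, 69, 28]);
translate([345, 191, 1184]) cube([300, 69, 28]);


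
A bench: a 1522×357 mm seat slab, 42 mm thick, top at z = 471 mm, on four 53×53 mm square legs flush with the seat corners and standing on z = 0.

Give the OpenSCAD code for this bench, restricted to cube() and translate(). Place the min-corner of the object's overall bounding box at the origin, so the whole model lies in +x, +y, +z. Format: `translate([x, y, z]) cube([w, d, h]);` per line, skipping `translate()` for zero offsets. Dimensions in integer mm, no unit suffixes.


translate([0, 0, 429]) cube([1522, 357, 42]);
cube([53, 53, 429]);
translate([0, 304, 0]) cube([53, 53, 429]);
translate([1469, 0, 0]) cube([53, 53, 429]);
translate([1469, 304, 0]) cube([53, 53, 429]);
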